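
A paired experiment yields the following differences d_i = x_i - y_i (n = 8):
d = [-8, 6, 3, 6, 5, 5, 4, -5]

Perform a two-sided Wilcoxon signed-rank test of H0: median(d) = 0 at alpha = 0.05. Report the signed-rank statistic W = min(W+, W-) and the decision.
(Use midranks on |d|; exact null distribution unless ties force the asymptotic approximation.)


Step 1: Drop any zero differences (none here) and take |d_i|.
|d| = [8, 6, 3, 6, 5, 5, 4, 5]
Step 2: Midrank |d_i| (ties get averaged ranks).
ranks: |8|->8, |6|->6.5, |3|->1, |6|->6.5, |5|->4, |5|->4, |4|->2, |5|->4
Step 3: Attach original signs; sum ranks with positive sign and with negative sign.
W+ = 6.5 + 1 + 6.5 + 4 + 4 + 2 = 24
W- = 8 + 4 = 12
(Check: W+ + W- = 36 should equal n(n+1)/2 = 36.)
Step 4: Test statistic W = min(W+, W-) = 12.
Step 5: Ties in |d|, so use the tie-corrected normal approximation.
        E[W] = n(n+1)/4 = 8*9/4 = 18.
        Tie groups: |d|=5 (t=3), |d|=6 (t=2); sum(t^3 - t) = 30.
        Var[W] = n(n+1)(2n+1)/24 - sum(t^3-t)/48 = 1224/24 - 30/48 = 50.375.
        z = (W - E[W]) / sqrt(Var[W]) = (12 - 18) / 7.0975 = -0.8454.
        Two-sided p = 2*Phi(z) = 0.397908.
Step 6: alpha = 0.05. fail to reject H0.

W+ = 24, W- = 12, W = min = 12, p = 0.397908, fail to reject H0.


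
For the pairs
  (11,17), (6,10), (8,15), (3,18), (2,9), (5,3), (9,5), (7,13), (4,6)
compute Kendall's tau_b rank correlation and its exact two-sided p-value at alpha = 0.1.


Step 1: Enumerate the 36 unordered pairs (i,j) with i<j and classify each by sign(x_j-x_i) * sign(y_j-y_i).
  (1,2):dx=-5,dy=-7->C; (1,3):dx=-3,dy=-2->C; (1,4):dx=-8,dy=+1->D; (1,5):dx=-9,dy=-8->C
  (1,6):dx=-6,dy=-14->C; (1,7):dx=-2,dy=-12->C; (1,8):dx=-4,dy=-4->C; (1,9):dx=-7,dy=-11->C
  (2,3):dx=+2,dy=+5->C; (2,4):dx=-3,dy=+8->D; (2,5):dx=-4,dy=-1->C; (2,6):dx=-1,dy=-7->C
  (2,7):dx=+3,dy=-5->D; (2,8):dx=+1,dy=+3->C; (2,9):dx=-2,dy=-4->C; (3,4):dx=-5,dy=+3->D
  (3,5):dx=-6,dy=-6->C; (3,6):dx=-3,dy=-12->C; (3,7):dx=+1,dy=-10->D; (3,8):dx=-1,dy=-2->C
  (3,9):dx=-4,dy=-9->C; (4,5):dx=-1,dy=-9->C; (4,6):dx=+2,dy=-15->D; (4,7):dx=+6,dy=-13->D
  (4,8):dx=+4,dy=-5->D; (4,9):dx=+1,dy=-12->D; (5,6):dx=+3,dy=-6->D; (5,7):dx=+7,dy=-4->D
  (5,8):dx=+5,dy=+4->C; (5,9):dx=+2,dy=-3->D; (6,7):dx=+4,dy=+2->C; (6,8):dx=+2,dy=+10->C
  (6,9):dx=-1,dy=+3->D; (7,8):dx=-2,dy=+8->D; (7,9):dx=-5,dy=+1->D; (8,9):dx=-3,dy=-7->C
Step 2: C = 21, D = 15, total pairs = 36.
Step 3: tau = (C - D)/(n(n-1)/2) = (21 - 15)/36 = 0.166667.
Step 4: Exact two-sided p-value (enumerate n! = 362880 permutations of y under H0): p = 0.612202.
Step 5: alpha = 0.1. fail to reject H0.

tau_b = 0.1667 (C=21, D=15), p = 0.612202, fail to reject H0.


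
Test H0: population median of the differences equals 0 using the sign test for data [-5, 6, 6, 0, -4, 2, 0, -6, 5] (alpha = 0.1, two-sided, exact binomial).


Step 1: Discard zero differences. Original n = 9; n_eff = number of nonzero differences = 7.
Nonzero differences (with sign): -5, +6, +6, -4, +2, -6, +5
Step 2: Count signs: positive = 4, negative = 3.
Step 3: Under H0: P(positive) = 0.5, so the number of positives S ~ Bin(7, 0.5).
Step 4: Two-sided exact p-value = sum of Bin(7,0.5) probabilities at or below the observed probability = 1.000000.
Step 5: alpha = 0.1. fail to reject H0.

n_eff = 7, pos = 4, neg = 3, p = 1.000000, fail to reject H0.


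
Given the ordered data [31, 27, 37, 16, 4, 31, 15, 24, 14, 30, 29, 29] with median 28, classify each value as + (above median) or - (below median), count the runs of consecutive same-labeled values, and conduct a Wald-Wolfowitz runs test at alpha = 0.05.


Step 1: Compute median = 28; label A = above, B = below.
Labels in order: ABABBABBBAAA  (n_A = 6, n_B = 6)
Step 2: Count runs R = 7.
Step 3: Under H0 (random ordering), E[R] = 2*n_A*n_B/(n_A+n_B) + 1 = 2*6*6/12 + 1 = 7.0000.
        Var[R] = 2*n_A*n_B*(2*n_A*n_B - n_A - n_B) / ((n_A+n_B)^2 * (n_A+n_B-1)) = 4320/1584 = 2.7273.
        SD[R] = 1.6514.
Step 4: R = E[R], so z = 0 with no continuity correction.
Step 5: Two-sided p-value via normal approximation = 2*(1 - Phi(|z|)) = 1.000000.
Step 6: alpha = 0.05. fail to reject H0.

R = 7, z = 0.0000, p = 1.000000, fail to reject H0.


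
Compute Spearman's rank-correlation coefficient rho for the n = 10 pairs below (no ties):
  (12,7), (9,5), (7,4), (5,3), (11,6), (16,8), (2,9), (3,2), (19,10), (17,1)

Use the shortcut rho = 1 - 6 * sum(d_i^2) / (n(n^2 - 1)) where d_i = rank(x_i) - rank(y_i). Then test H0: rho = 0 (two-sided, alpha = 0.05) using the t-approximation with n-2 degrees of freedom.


Step 1: Rank x and y separately (midranks; no ties here).
rank(x): 12->7, 9->5, 7->4, 5->3, 11->6, 16->8, 2->1, 3->2, 19->10, 17->9
rank(y): 7->7, 5->5, 4->4, 3->3, 6->6, 8->8, 9->9, 2->2, 10->10, 1->1
Step 2: d_i = R_x(i) - R_y(i); compute d_i^2.
  (7-7)^2=0, (5-5)^2=0, (4-4)^2=0, (3-3)^2=0, (6-6)^2=0, (8-8)^2=0, (1-9)^2=64, (2-2)^2=0, (10-10)^2=0, (9-1)^2=64
sum(d^2) = 128.
Step 3: rho = 1 - 6*128 / (10*(10^2 - 1)) = 1 - 768/990 = 0.224242.
Step 4: Under H0, t = rho * sqrt((n-2)/(1-rho^2)) = 0.6508 ~ t(8).
Step 5: Two-sided p-value from the t-distribution with 8 df = 0.533401.
Step 6: alpha = 0.05. fail to reject H0.

rho = 0.2242, p = 0.533401, fail to reject H0 at alpha = 0.05.


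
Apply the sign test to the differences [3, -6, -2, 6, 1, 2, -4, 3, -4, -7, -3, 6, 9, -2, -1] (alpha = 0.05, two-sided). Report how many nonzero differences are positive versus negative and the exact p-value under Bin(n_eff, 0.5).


Step 1: Discard zero differences. Original n = 15; n_eff = number of nonzero differences = 15.
Nonzero differences (with sign): +3, -6, -2, +6, +1, +2, -4, +3, -4, -7, -3, +6, +9, -2, -1
Step 2: Count signs: positive = 7, negative = 8.
Step 3: Under H0: P(positive) = 0.5, so the number of positives S ~ Bin(15, 0.5).
Step 4: Two-sided exact p-value = sum of Bin(15,0.5) probabilities at or below the observed probability = 1.000000.
Step 5: alpha = 0.05. fail to reject H0.

n_eff = 15, pos = 7, neg = 8, p = 1.000000, fail to reject H0.


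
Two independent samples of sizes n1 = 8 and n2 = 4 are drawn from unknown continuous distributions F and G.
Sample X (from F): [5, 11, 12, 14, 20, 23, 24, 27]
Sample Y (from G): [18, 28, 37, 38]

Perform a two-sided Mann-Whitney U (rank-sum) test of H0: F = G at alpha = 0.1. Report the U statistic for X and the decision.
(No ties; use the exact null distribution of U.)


Step 1: Combine and sort all 12 observations; assign midranks.
sorted (value, group): (5,X), (11,X), (12,X), (14,X), (18,Y), (20,X), (23,X), (24,X), (27,X), (28,Y), (37,Y), (38,Y)
ranks: 5->1, 11->2, 12->3, 14->4, 18->5, 20->6, 23->7, 24->8, 27->9, 28->10, 37->11, 38->12
Step 2: Rank sum for X: R1 = 1 + 2 + 3 + 4 + 6 + 7 + 8 + 9 = 40.
Step 3: U_X = R1 - n1(n1+1)/2 = 40 - 8*9/2 = 40 - 36 = 4.
       U_Y = n1*n2 - U_X = 32 - 4 = 28.
Step 4: No ties, so the exact null distribution of U (based on enumerating the C(12,8) = 495 equally likely rank assignments) gives the two-sided p-value.
Step 5: p-value = 0.048485; compare to alpha = 0.1. reject H0.

U_X = 4, p = 0.048485, reject H0 at alpha = 0.1.


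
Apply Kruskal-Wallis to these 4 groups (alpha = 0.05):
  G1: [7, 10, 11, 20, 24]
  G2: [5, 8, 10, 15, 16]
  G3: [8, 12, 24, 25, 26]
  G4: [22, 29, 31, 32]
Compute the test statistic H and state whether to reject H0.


Step 1: Combine all N = 19 observations and assign midranks.
sorted (value, group, rank): (5,G2,1), (7,G1,2), (8,G2,3.5), (8,G3,3.5), (10,G1,5.5), (10,G2,5.5), (11,G1,7), (12,G3,8), (15,G2,9), (16,G2,10), (20,G1,11), (22,G4,12), (24,G1,13.5), (24,G3,13.5), (25,G3,15), (26,G3,16), (29,G4,17), (31,G4,18), (32,G4,19)
Step 2: Sum ranks within each group.
R_1 = 39 (n_1 = 5)
R_2 = 29 (n_2 = 5)
R_3 = 56 (n_3 = 5)
R_4 = 66 (n_4 = 4)
Step 3: H = 12/(N(N+1)) * sum(R_i^2/n_i) - 3(N+1)
     = 12/(19*20) * (39^2/5 + 29^2/5 + 56^2/5 + 66^2/4) - 3*20
     = 0.031579 * 2188.6 - 60
     = 9.113684.
Step 4: Ties present; correction factor C = 1 - 18/(19^3 - 19) = 0.997368. Corrected H = 9.113684 / 0.997368 = 9.137731.
Step 5: Under H0, H ~ chi^2(3); p-value = 0.027515.
Step 6: alpha = 0.05. reject H0.

H = 9.1377, df = 3, p = 0.027515, reject H0.


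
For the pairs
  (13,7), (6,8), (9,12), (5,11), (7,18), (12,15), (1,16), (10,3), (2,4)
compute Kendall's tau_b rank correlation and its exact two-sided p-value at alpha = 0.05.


Step 1: Enumerate the 36 unordered pairs (i,j) with i<j and classify each by sign(x_j-x_i) * sign(y_j-y_i).
  (1,2):dx=-7,dy=+1->D; (1,3):dx=-4,dy=+5->D; (1,4):dx=-8,dy=+4->D; (1,5):dx=-6,dy=+11->D
  (1,6):dx=-1,dy=+8->D; (1,7):dx=-12,dy=+9->D; (1,8):dx=-3,dy=-4->C; (1,9):dx=-11,dy=-3->C
  (2,3):dx=+3,dy=+4->C; (2,4):dx=-1,dy=+3->D; (2,5):dx=+1,dy=+10->C; (2,6):dx=+6,dy=+7->C
  (2,7):dx=-5,dy=+8->D; (2,8):dx=+4,dy=-5->D; (2,9):dx=-4,dy=-4->C; (3,4):dx=-4,dy=-1->C
  (3,5):dx=-2,dy=+6->D; (3,6):dx=+3,dy=+3->C; (3,7):dx=-8,dy=+4->D; (3,8):dx=+1,dy=-9->D
  (3,9):dx=-7,dy=-8->C; (4,5):dx=+2,dy=+7->C; (4,6):dx=+7,dy=+4->C; (4,7):dx=-4,dy=+5->D
  (4,8):dx=+5,dy=-8->D; (4,9):dx=-3,dy=-7->C; (5,6):dx=+5,dy=-3->D; (5,7):dx=-6,dy=-2->C
  (5,8):dx=+3,dy=-15->D; (5,9):dx=-5,dy=-14->C; (6,7):dx=-11,dy=+1->D; (6,8):dx=-2,dy=-12->C
  (6,9):dx=-10,dy=-11->C; (7,8):dx=+9,dy=-13->D; (7,9):dx=+1,dy=-12->D; (8,9):dx=-8,dy=+1->D
Step 2: C = 16, D = 20, total pairs = 36.
Step 3: tau = (C - D)/(n(n-1)/2) = (16 - 20)/36 = -0.111111.
Step 4: Exact two-sided p-value (enumerate n! = 362880 permutations of y under H0): p = 0.761414.
Step 5: alpha = 0.05. fail to reject H0.

tau_b = -0.1111 (C=16, D=20), p = 0.761414, fail to reject H0.


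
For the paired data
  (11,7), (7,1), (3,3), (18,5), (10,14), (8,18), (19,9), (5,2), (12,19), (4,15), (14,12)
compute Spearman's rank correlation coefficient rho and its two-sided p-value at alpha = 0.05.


Step 1: Rank x and y separately (midranks; no ties here).
rank(x): 11->7, 7->4, 3->1, 18->10, 10->6, 8->5, 19->11, 5->3, 12->8, 4->2, 14->9
rank(y): 7->5, 1->1, 3->3, 5->4, 14->8, 18->10, 9->6, 2->2, 19->11, 15->9, 12->7
Step 2: d_i = R_x(i) - R_y(i); compute d_i^2.
  (7-5)^2=4, (4-1)^2=9, (1-3)^2=4, (10-4)^2=36, (6-8)^2=4, (5-10)^2=25, (11-6)^2=25, (3-2)^2=1, (8-11)^2=9, (2-9)^2=49, (9-7)^2=4
sum(d^2) = 170.
Step 3: rho = 1 - 6*170 / (11*(11^2 - 1)) = 1 - 1020/1320 = 0.227273.
Step 4: Under H0, t = rho * sqrt((n-2)/(1-rho^2)) = 0.7001 ~ t(9).
Step 5: Two-sided p-value from the t-distribution with 9 df = 0.501536.
Step 6: alpha = 0.05. fail to reject H0.

rho = 0.2273, p = 0.501536, fail to reject H0 at alpha = 0.05.


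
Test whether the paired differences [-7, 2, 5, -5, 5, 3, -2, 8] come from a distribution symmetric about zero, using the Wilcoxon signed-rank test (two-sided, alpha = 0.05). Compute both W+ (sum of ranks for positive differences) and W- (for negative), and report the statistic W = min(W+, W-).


Step 1: Drop any zero differences (none here) and take |d_i|.
|d| = [7, 2, 5, 5, 5, 3, 2, 8]
Step 2: Midrank |d_i| (ties get averaged ranks).
ranks: |7|->7, |2|->1.5, |5|->5, |5|->5, |5|->5, |3|->3, |2|->1.5, |8|->8
Step 3: Attach original signs; sum ranks with positive sign and with negative sign.
W+ = 1.5 + 5 + 5 + 3 + 8 = 22.5
W- = 7 + 5 + 1.5 = 13.5
(Check: W+ + W- = 36 should equal n(n+1)/2 = 36.)
Step 4: Test statistic W = min(W+, W-) = 13.5.
Step 5: Ties in |d|, so use the tie-corrected normal approximation.
        E[W] = n(n+1)/4 = 8*9/4 = 18.
        Tie groups: |d|=2 (t=2), |d|=5 (t=3); sum(t^3 - t) = 30.
        Var[W] = n(n+1)(2n+1)/24 - sum(t^3-t)/48 = 1224/24 - 30/48 = 50.375.
        z = (W - E[W]) / sqrt(Var[W]) = (13.5 - 18) / 7.0975 = -0.6340.
        Two-sided p = 2*Phi(z) = 0.526066.
Step 6: alpha = 0.05. fail to reject H0.

W+ = 22.5, W- = 13.5, W = min = 13.5, p = 0.526066, fail to reject H0.


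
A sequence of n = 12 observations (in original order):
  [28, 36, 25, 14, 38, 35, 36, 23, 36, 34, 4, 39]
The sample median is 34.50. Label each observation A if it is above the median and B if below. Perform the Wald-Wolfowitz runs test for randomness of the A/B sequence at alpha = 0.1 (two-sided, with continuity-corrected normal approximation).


Step 1: Compute median = 34.50; label A = above, B = below.
Labels in order: BABBAAABABBA  (n_A = 6, n_B = 6)
Step 2: Count runs R = 8.
Step 3: Under H0 (random ordering), E[R] = 2*n_A*n_B/(n_A+n_B) + 1 = 2*6*6/12 + 1 = 7.0000.
        Var[R] = 2*n_A*n_B*(2*n_A*n_B - n_A - n_B) / ((n_A+n_B)^2 * (n_A+n_B-1)) = 4320/1584 = 2.7273.
        SD[R] = 1.6514.
Step 4: Continuity-corrected z = (R - 0.5 - E[R]) / SD[R] = (8 - 0.5 - 7.0000) / 1.6514 = 0.3028.
Step 5: Two-sided p-value via normal approximation = 2*(1 - Phi(|z|)) = 0.762069.
Step 6: alpha = 0.1. fail to reject H0.

R = 8, z = 0.3028, p = 0.762069, fail to reject H0.


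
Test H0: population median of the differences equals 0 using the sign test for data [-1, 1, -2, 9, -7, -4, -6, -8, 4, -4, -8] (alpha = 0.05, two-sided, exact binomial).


Step 1: Discard zero differences. Original n = 11; n_eff = number of nonzero differences = 11.
Nonzero differences (with sign): -1, +1, -2, +9, -7, -4, -6, -8, +4, -4, -8
Step 2: Count signs: positive = 3, negative = 8.
Step 3: Under H0: P(positive) = 0.5, so the number of positives S ~ Bin(11, 0.5).
Step 4: Two-sided exact p-value = sum of Bin(11,0.5) probabilities at or below the observed probability = 0.226562.
Step 5: alpha = 0.05. fail to reject H0.

n_eff = 11, pos = 3, neg = 8, p = 0.226562, fail to reject H0.


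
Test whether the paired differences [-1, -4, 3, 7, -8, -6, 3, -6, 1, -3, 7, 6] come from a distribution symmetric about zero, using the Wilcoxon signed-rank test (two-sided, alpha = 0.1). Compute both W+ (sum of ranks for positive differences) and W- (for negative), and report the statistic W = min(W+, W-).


Step 1: Drop any zero differences (none here) and take |d_i|.
|d| = [1, 4, 3, 7, 8, 6, 3, 6, 1, 3, 7, 6]
Step 2: Midrank |d_i| (ties get averaged ranks).
ranks: |1|->1.5, |4|->6, |3|->4, |7|->10.5, |8|->12, |6|->8, |3|->4, |6|->8, |1|->1.5, |3|->4, |7|->10.5, |6|->8
Step 3: Attach original signs; sum ranks with positive sign and with negative sign.
W+ = 4 + 10.5 + 4 + 1.5 + 10.5 + 8 = 38.5
W- = 1.5 + 6 + 12 + 8 + 8 + 4 = 39.5
(Check: W+ + W- = 78 should equal n(n+1)/2 = 78.)
Step 4: Test statistic W = min(W+, W-) = 38.5.
Step 5: Ties in |d|, so use the tie-corrected normal approximation.
        E[W] = n(n+1)/4 = 12*13/4 = 39.
        Tie groups: |d|=1 (t=2), |d|=3 (t=3), |d|=6 (t=3), |d|=7 (t=2); sum(t^3 - t) = 60.
        Var[W] = n(n+1)(2n+1)/24 - sum(t^3-t)/48 = 3900/24 - 60/48 = 161.25.
        z = (W - E[W]) / sqrt(Var[W]) = (38.5 - 39) / 12.6984 = -0.0394.
        Two-sided p = 2*Phi(z) = 0.968591.
Step 6: alpha = 0.1. fail to reject H0.

W+ = 38.5, W- = 39.5, W = min = 38.5, p = 0.968591, fail to reject H0.


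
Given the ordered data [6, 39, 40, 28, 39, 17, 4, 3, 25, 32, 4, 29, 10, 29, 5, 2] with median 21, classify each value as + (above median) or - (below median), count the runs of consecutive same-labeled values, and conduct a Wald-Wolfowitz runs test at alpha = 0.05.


Step 1: Compute median = 21; label A = above, B = below.
Labels in order: BAAAABBBAABABABB  (n_A = 8, n_B = 8)
Step 2: Count runs R = 9.
Step 3: Under H0 (random ordering), E[R] = 2*n_A*n_B/(n_A+n_B) + 1 = 2*8*8/16 + 1 = 9.0000.
        Var[R] = 2*n_A*n_B*(2*n_A*n_B - n_A - n_B) / ((n_A+n_B)^2 * (n_A+n_B-1)) = 14336/3840 = 3.7333.
        SD[R] = 1.9322.
Step 4: R = E[R], so z = 0 with no continuity correction.
Step 5: Two-sided p-value via normal approximation = 2*(1 - Phi(|z|)) = 1.000000.
Step 6: alpha = 0.05. fail to reject H0.

R = 9, z = 0.0000, p = 1.000000, fail to reject H0.


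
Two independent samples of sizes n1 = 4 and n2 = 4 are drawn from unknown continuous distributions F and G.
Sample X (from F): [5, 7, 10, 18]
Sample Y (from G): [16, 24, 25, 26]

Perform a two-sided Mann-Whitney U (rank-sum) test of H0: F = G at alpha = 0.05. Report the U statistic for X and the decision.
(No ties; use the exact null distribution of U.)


Step 1: Combine and sort all 8 observations; assign midranks.
sorted (value, group): (5,X), (7,X), (10,X), (16,Y), (18,X), (24,Y), (25,Y), (26,Y)
ranks: 5->1, 7->2, 10->3, 16->4, 18->5, 24->6, 25->7, 26->8
Step 2: Rank sum for X: R1 = 1 + 2 + 3 + 5 = 11.
Step 3: U_X = R1 - n1(n1+1)/2 = 11 - 4*5/2 = 11 - 10 = 1.
       U_Y = n1*n2 - U_X = 16 - 1 = 15.
Step 4: No ties, so the exact null distribution of U (based on enumerating the C(8,4) = 70 equally likely rank assignments) gives the two-sided p-value.
Step 5: p-value = 0.057143; compare to alpha = 0.05. fail to reject H0.

U_X = 1, p = 0.057143, fail to reject H0 at alpha = 0.05.


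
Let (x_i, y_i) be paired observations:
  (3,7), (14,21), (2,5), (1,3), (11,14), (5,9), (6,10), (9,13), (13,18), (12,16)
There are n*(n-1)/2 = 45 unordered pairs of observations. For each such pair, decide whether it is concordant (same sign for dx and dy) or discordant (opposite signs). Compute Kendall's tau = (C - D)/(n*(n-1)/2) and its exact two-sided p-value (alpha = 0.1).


Step 1: Enumerate the 45 unordered pairs (i,j) with i<j and classify each by sign(x_j-x_i) * sign(y_j-y_i).
  (1,2):dx=+11,dy=+14->C; (1,3):dx=-1,dy=-2->C; (1,4):dx=-2,dy=-4->C; (1,5):dx=+8,dy=+7->C
  (1,6):dx=+2,dy=+2->C; (1,7):dx=+3,dy=+3->C; (1,8):dx=+6,dy=+6->C; (1,9):dx=+10,dy=+11->C
  (1,10):dx=+9,dy=+9->C; (2,3):dx=-12,dy=-16->C; (2,4):dx=-13,dy=-18->C; (2,5):dx=-3,dy=-7->C
  (2,6):dx=-9,dy=-12->C; (2,7):dx=-8,dy=-11->C; (2,8):dx=-5,dy=-8->C; (2,9):dx=-1,dy=-3->C
  (2,10):dx=-2,dy=-5->C; (3,4):dx=-1,dy=-2->C; (3,5):dx=+9,dy=+9->C; (3,6):dx=+3,dy=+4->C
  (3,7):dx=+4,dy=+5->C; (3,8):dx=+7,dy=+8->C; (3,9):dx=+11,dy=+13->C; (3,10):dx=+10,dy=+11->C
  (4,5):dx=+10,dy=+11->C; (4,6):dx=+4,dy=+6->C; (4,7):dx=+5,dy=+7->C; (4,8):dx=+8,dy=+10->C
  (4,9):dx=+12,dy=+15->C; (4,10):dx=+11,dy=+13->C; (5,6):dx=-6,dy=-5->C; (5,7):dx=-5,dy=-4->C
  (5,8):dx=-2,dy=-1->C; (5,9):dx=+2,dy=+4->C; (5,10):dx=+1,dy=+2->C; (6,7):dx=+1,dy=+1->C
  (6,8):dx=+4,dy=+4->C; (6,9):dx=+8,dy=+9->C; (6,10):dx=+7,dy=+7->C; (7,8):dx=+3,dy=+3->C
  (7,9):dx=+7,dy=+8->C; (7,10):dx=+6,dy=+6->C; (8,9):dx=+4,dy=+5->C; (8,10):dx=+3,dy=+3->C
  (9,10):dx=-1,dy=-2->C
Step 2: C = 45, D = 0, total pairs = 45.
Step 3: tau = (C - D)/(n(n-1)/2) = (45 - 0)/45 = 1.000000.
Step 4: Exact two-sided p-value (enumerate n! = 3628800 permutations of y under H0): p = 0.000001.
Step 5: alpha = 0.1. reject H0.

tau_b = 1.0000 (C=45, D=0), p = 0.000001, reject H0.


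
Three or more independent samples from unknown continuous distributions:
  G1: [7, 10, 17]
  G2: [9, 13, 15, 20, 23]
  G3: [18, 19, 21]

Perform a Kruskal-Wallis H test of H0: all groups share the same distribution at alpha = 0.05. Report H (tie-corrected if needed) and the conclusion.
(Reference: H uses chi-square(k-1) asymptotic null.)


Step 1: Combine all N = 11 observations and assign midranks.
sorted (value, group, rank): (7,G1,1), (9,G2,2), (10,G1,3), (13,G2,4), (15,G2,5), (17,G1,6), (18,G3,7), (19,G3,8), (20,G2,9), (21,G3,10), (23,G2,11)
Step 2: Sum ranks within each group.
R_1 = 10 (n_1 = 3)
R_2 = 31 (n_2 = 5)
R_3 = 25 (n_3 = 3)
Step 3: H = 12/(N(N+1)) * sum(R_i^2/n_i) - 3(N+1)
     = 12/(11*12) * (10^2/3 + 31^2/5 + 25^2/3) - 3*12
     = 0.090909 * 433.867 - 36
     = 3.442424.
Step 4: No ties, so H is used without correction.
Step 5: Under H0, H ~ chi^2(2); p-value = 0.178849.
Step 6: alpha = 0.05. fail to reject H0.

H = 3.4424, df = 2, p = 0.178849, fail to reject H0.


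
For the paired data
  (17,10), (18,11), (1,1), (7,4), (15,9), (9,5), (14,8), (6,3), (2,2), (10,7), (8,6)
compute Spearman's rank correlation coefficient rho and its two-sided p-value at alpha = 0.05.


Step 1: Rank x and y separately (midranks; no ties here).
rank(x): 17->10, 18->11, 1->1, 7->4, 15->9, 9->6, 14->8, 6->3, 2->2, 10->7, 8->5
rank(y): 10->10, 11->11, 1->1, 4->4, 9->9, 5->5, 8->8, 3->3, 2->2, 7->7, 6->6
Step 2: d_i = R_x(i) - R_y(i); compute d_i^2.
  (10-10)^2=0, (11-11)^2=0, (1-1)^2=0, (4-4)^2=0, (9-9)^2=0, (6-5)^2=1, (8-8)^2=0, (3-3)^2=0, (2-2)^2=0, (7-7)^2=0, (5-6)^2=1
sum(d^2) = 2.
Step 3: rho = 1 - 6*2 / (11*(11^2 - 1)) = 1 - 12/1320 = 0.990909.
Step 4: Under H0, t = rho * sqrt((n-2)/(1-rho^2)) = 22.0966 ~ t(9).
Step 5: Two-sided p-value from the t-distribution with 9 df = 0.000000.
Step 6: alpha = 0.05. reject H0.

rho = 0.9909, p = 0.000000, reject H0 at alpha = 0.05.


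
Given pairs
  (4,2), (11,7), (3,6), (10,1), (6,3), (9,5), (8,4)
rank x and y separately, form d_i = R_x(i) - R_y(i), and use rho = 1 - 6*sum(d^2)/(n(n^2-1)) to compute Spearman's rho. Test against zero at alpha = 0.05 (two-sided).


Step 1: Rank x and y separately (midranks; no ties here).
rank(x): 4->2, 11->7, 3->1, 10->6, 6->3, 9->5, 8->4
rank(y): 2->2, 7->7, 6->6, 1->1, 3->3, 5->5, 4->4
Step 2: d_i = R_x(i) - R_y(i); compute d_i^2.
  (2-2)^2=0, (7-7)^2=0, (1-6)^2=25, (6-1)^2=25, (3-3)^2=0, (5-5)^2=0, (4-4)^2=0
sum(d^2) = 50.
Step 3: rho = 1 - 6*50 / (7*(7^2 - 1)) = 1 - 300/336 = 0.107143.
Step 4: Under H0, t = rho * sqrt((n-2)/(1-rho^2)) = 0.2410 ~ t(5).
Step 5: Two-sided p-value from the t-distribution with 5 df = 0.819151.
Step 6: alpha = 0.05. fail to reject H0.

rho = 0.1071, p = 0.819151, fail to reject H0 at alpha = 0.05.


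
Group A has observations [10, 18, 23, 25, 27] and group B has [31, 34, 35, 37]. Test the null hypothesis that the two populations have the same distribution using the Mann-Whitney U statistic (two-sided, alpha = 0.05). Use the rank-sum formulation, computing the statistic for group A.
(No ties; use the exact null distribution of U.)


Step 1: Combine and sort all 9 observations; assign midranks.
sorted (value, group): (10,X), (18,X), (23,X), (25,X), (27,X), (31,Y), (34,Y), (35,Y), (37,Y)
ranks: 10->1, 18->2, 23->3, 25->4, 27->5, 31->6, 34->7, 35->8, 37->9
Step 2: Rank sum for X: R1 = 1 + 2 + 3 + 4 + 5 = 15.
Step 3: U_X = R1 - n1(n1+1)/2 = 15 - 5*6/2 = 15 - 15 = 0.
       U_Y = n1*n2 - U_X = 20 - 0 = 20.
Step 4: No ties, so the exact null distribution of U (based on enumerating the C(9,5) = 126 equally likely rank assignments) gives the two-sided p-value.
Step 5: p-value = 0.015873; compare to alpha = 0.05. reject H0.

U_X = 0, p = 0.015873, reject H0 at alpha = 0.05.


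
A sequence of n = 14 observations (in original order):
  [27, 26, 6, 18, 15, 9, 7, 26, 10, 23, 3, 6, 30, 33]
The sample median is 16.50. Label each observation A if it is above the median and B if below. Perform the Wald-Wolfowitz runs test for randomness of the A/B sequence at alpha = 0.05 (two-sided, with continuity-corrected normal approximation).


Step 1: Compute median = 16.50; label A = above, B = below.
Labels in order: AABABBBABABBAA  (n_A = 7, n_B = 7)
Step 2: Count runs R = 9.
Step 3: Under H0 (random ordering), E[R] = 2*n_A*n_B/(n_A+n_B) + 1 = 2*7*7/14 + 1 = 8.0000.
        Var[R] = 2*n_A*n_B*(2*n_A*n_B - n_A - n_B) / ((n_A+n_B)^2 * (n_A+n_B-1)) = 8232/2548 = 3.2308.
        SD[R] = 1.7974.
Step 4: Continuity-corrected z = (R - 0.5 - E[R]) / SD[R] = (9 - 0.5 - 8.0000) / 1.7974 = 0.2782.
Step 5: Two-sided p-value via normal approximation = 2*(1 - Phi(|z|)) = 0.780879.
Step 6: alpha = 0.05. fail to reject H0.

R = 9, z = 0.2782, p = 0.780879, fail to reject H0.


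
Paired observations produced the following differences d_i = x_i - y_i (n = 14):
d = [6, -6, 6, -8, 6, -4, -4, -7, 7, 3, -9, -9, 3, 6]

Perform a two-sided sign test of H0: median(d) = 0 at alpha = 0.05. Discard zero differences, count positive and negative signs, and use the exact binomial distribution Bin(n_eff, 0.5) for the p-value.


Step 1: Discard zero differences. Original n = 14; n_eff = number of nonzero differences = 14.
Nonzero differences (with sign): +6, -6, +6, -8, +6, -4, -4, -7, +7, +3, -9, -9, +3, +6
Step 2: Count signs: positive = 7, negative = 7.
Step 3: Under H0: P(positive) = 0.5, so the number of positives S ~ Bin(14, 0.5).
Step 4: Two-sided exact p-value = sum of Bin(14,0.5) probabilities at or below the observed probability = 1.000000.
Step 5: alpha = 0.05. fail to reject H0.

n_eff = 14, pos = 7, neg = 7, p = 1.000000, fail to reject H0.


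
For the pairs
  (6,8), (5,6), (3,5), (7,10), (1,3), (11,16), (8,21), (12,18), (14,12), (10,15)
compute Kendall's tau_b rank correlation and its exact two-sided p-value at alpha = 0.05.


Step 1: Enumerate the 45 unordered pairs (i,j) with i<j and classify each by sign(x_j-x_i) * sign(y_j-y_i).
  (1,2):dx=-1,dy=-2->C; (1,3):dx=-3,dy=-3->C; (1,4):dx=+1,dy=+2->C; (1,5):dx=-5,dy=-5->C
  (1,6):dx=+5,dy=+8->C; (1,7):dx=+2,dy=+13->C; (1,8):dx=+6,dy=+10->C; (1,9):dx=+8,dy=+4->C
  (1,10):dx=+4,dy=+7->C; (2,3):dx=-2,dy=-1->C; (2,4):dx=+2,dy=+4->C; (2,5):dx=-4,dy=-3->C
  (2,6):dx=+6,dy=+10->C; (2,7):dx=+3,dy=+15->C; (2,8):dx=+7,dy=+12->C; (2,9):dx=+9,dy=+6->C
  (2,10):dx=+5,dy=+9->C; (3,4):dx=+4,dy=+5->C; (3,5):dx=-2,dy=-2->C; (3,6):dx=+8,dy=+11->C
  (3,7):dx=+5,dy=+16->C; (3,8):dx=+9,dy=+13->C; (3,9):dx=+11,dy=+7->C; (3,10):dx=+7,dy=+10->C
  (4,5):dx=-6,dy=-7->C; (4,6):dx=+4,dy=+6->C; (4,7):dx=+1,dy=+11->C; (4,8):dx=+5,dy=+8->C
  (4,9):dx=+7,dy=+2->C; (4,10):dx=+3,dy=+5->C; (5,6):dx=+10,dy=+13->C; (5,7):dx=+7,dy=+18->C
  (5,8):dx=+11,dy=+15->C; (5,9):dx=+13,dy=+9->C; (5,10):dx=+9,dy=+12->C; (6,7):dx=-3,dy=+5->D
  (6,8):dx=+1,dy=+2->C; (6,9):dx=+3,dy=-4->D; (6,10):dx=-1,dy=-1->C; (7,8):dx=+4,dy=-3->D
  (7,9):dx=+6,dy=-9->D; (7,10):dx=+2,dy=-6->D; (8,9):dx=+2,dy=-6->D; (8,10):dx=-2,dy=-3->C
  (9,10):dx=-4,dy=+3->D
Step 2: C = 38, D = 7, total pairs = 45.
Step 3: tau = (C - D)/(n(n-1)/2) = (38 - 7)/45 = 0.688889.
Step 4: Exact two-sided p-value (enumerate n! = 3628800 permutations of y under H0): p = 0.004687.
Step 5: alpha = 0.05. reject H0.

tau_b = 0.6889 (C=38, D=7), p = 0.004687, reject H0.


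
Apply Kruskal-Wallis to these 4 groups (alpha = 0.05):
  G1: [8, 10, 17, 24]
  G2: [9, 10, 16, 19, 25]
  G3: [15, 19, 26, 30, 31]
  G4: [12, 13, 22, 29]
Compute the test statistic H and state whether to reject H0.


Step 1: Combine all N = 18 observations and assign midranks.
sorted (value, group, rank): (8,G1,1), (9,G2,2), (10,G1,3.5), (10,G2,3.5), (12,G4,5), (13,G4,6), (15,G3,7), (16,G2,8), (17,G1,9), (19,G2,10.5), (19,G3,10.5), (22,G4,12), (24,G1,13), (25,G2,14), (26,G3,15), (29,G4,16), (30,G3,17), (31,G3,18)
Step 2: Sum ranks within each group.
R_1 = 26.5 (n_1 = 4)
R_2 = 38 (n_2 = 5)
R_3 = 67.5 (n_3 = 5)
R_4 = 39 (n_4 = 4)
Step 3: H = 12/(N(N+1)) * sum(R_i^2/n_i) - 3(N+1)
     = 12/(18*19) * (26.5^2/4 + 38^2/5 + 67.5^2/5 + 39^2/4) - 3*19
     = 0.035088 * 1755.86 - 57
     = 4.609211.
Step 4: Ties present; correction factor C = 1 - 12/(18^3 - 18) = 0.997936. Corrected H = 4.609211 / 0.997936 = 4.618744.
Step 5: Under H0, H ~ chi^2(3); p-value = 0.201940.
Step 6: alpha = 0.05. fail to reject H0.

H = 4.6187, df = 3, p = 0.201940, fail to reject H0.


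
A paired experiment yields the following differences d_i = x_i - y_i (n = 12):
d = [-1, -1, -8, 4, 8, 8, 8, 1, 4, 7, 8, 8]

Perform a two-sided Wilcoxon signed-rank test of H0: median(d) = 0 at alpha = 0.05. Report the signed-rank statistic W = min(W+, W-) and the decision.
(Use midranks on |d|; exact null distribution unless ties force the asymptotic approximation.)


Step 1: Drop any zero differences (none here) and take |d_i|.
|d| = [1, 1, 8, 4, 8, 8, 8, 1, 4, 7, 8, 8]
Step 2: Midrank |d_i| (ties get averaged ranks).
ranks: |1|->2, |1|->2, |8|->9.5, |4|->4.5, |8|->9.5, |8|->9.5, |8|->9.5, |1|->2, |4|->4.5, |7|->6, |8|->9.5, |8|->9.5
Step 3: Attach original signs; sum ranks with positive sign and with negative sign.
W+ = 4.5 + 9.5 + 9.5 + 9.5 + 2 + 4.5 + 6 + 9.5 + 9.5 = 64.5
W- = 2 + 2 + 9.5 = 13.5
(Check: W+ + W- = 78 should equal n(n+1)/2 = 78.)
Step 4: Test statistic W = min(W+, W-) = 13.5.
Step 5: Ties in |d|, so use the tie-corrected normal approximation.
        E[W] = n(n+1)/4 = 12*13/4 = 39.
        Tie groups: |d|=1 (t=3), |d|=4 (t=2), |d|=8 (t=6); sum(t^3 - t) = 240.
        Var[W] = n(n+1)(2n+1)/24 - sum(t^3-t)/48 = 3900/24 - 240/48 = 157.5.
        z = (W - E[W]) / sqrt(Var[W]) = (13.5 - 39) / 12.5499 = -2.0319.
        Two-sided p = 2*Phi(z) = 0.042165.
Step 6: alpha = 0.05. reject H0.

W+ = 64.5, W- = 13.5, W = min = 13.5, p = 0.042165, reject H0.


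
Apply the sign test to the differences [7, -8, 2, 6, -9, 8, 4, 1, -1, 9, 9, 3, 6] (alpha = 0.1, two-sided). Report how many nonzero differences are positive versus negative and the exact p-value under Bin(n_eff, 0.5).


Step 1: Discard zero differences. Original n = 13; n_eff = number of nonzero differences = 13.
Nonzero differences (with sign): +7, -8, +2, +6, -9, +8, +4, +1, -1, +9, +9, +3, +6
Step 2: Count signs: positive = 10, negative = 3.
Step 3: Under H0: P(positive) = 0.5, so the number of positives S ~ Bin(13, 0.5).
Step 4: Two-sided exact p-value = sum of Bin(13,0.5) probabilities at or below the observed probability = 0.092285.
Step 5: alpha = 0.1. reject H0.

n_eff = 13, pos = 10, neg = 3, p = 0.092285, reject H0.


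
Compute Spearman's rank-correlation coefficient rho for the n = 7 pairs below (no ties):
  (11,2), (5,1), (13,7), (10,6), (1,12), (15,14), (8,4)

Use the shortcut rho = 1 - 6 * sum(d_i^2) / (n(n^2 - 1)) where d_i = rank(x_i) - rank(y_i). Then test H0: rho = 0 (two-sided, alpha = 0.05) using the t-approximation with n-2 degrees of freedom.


Step 1: Rank x and y separately (midranks; no ties here).
rank(x): 11->5, 5->2, 13->6, 10->4, 1->1, 15->7, 8->3
rank(y): 2->2, 1->1, 7->5, 6->4, 12->6, 14->7, 4->3
Step 2: d_i = R_x(i) - R_y(i); compute d_i^2.
  (5-2)^2=9, (2-1)^2=1, (6-5)^2=1, (4-4)^2=0, (1-6)^2=25, (7-7)^2=0, (3-3)^2=0
sum(d^2) = 36.
Step 3: rho = 1 - 6*36 / (7*(7^2 - 1)) = 1 - 216/336 = 0.357143.
Step 4: Under H0, t = rho * sqrt((n-2)/(1-rho^2)) = 0.8550 ~ t(5).
Step 5: Two-sided p-value from the t-distribution with 5 df = 0.431611.
Step 6: alpha = 0.05. fail to reject H0.

rho = 0.3571, p = 0.431611, fail to reject H0 at alpha = 0.05.


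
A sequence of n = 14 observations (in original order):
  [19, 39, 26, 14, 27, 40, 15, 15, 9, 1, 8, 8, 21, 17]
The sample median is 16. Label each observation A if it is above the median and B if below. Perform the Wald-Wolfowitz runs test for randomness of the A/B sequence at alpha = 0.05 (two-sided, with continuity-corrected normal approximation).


Step 1: Compute median = 16; label A = above, B = below.
Labels in order: AAABAABBBBBBAA  (n_A = 7, n_B = 7)
Step 2: Count runs R = 5.
Step 3: Under H0 (random ordering), E[R] = 2*n_A*n_B/(n_A+n_B) + 1 = 2*7*7/14 + 1 = 8.0000.
        Var[R] = 2*n_A*n_B*(2*n_A*n_B - n_A - n_B) / ((n_A+n_B)^2 * (n_A+n_B-1)) = 8232/2548 = 3.2308.
        SD[R] = 1.7974.
Step 4: Continuity-corrected z = (R + 0.5 - E[R]) / SD[R] = (5 + 0.5 - 8.0000) / 1.7974 = -1.3909.
Step 5: Two-sided p-value via normal approximation = 2*(1 - Phi(|z|)) = 0.164264.
Step 6: alpha = 0.05. fail to reject H0.

R = 5, z = -1.3909, p = 0.164264, fail to reject H0.


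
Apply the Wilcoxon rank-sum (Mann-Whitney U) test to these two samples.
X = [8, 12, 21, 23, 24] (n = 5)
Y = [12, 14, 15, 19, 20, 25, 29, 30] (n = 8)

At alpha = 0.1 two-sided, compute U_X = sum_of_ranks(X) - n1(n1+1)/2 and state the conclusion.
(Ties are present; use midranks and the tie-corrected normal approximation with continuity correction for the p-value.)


Step 1: Combine and sort all 13 observations; assign midranks.
sorted (value, group): (8,X), (12,X), (12,Y), (14,Y), (15,Y), (19,Y), (20,Y), (21,X), (23,X), (24,X), (25,Y), (29,Y), (30,Y)
ranks: 8->1, 12->2.5, 12->2.5, 14->4, 15->5, 19->6, 20->7, 21->8, 23->9, 24->10, 25->11, 29->12, 30->13
Step 2: Rank sum for X: R1 = 1 + 2.5 + 8 + 9 + 10 = 30.5.
Step 3: U_X = R1 - n1(n1+1)/2 = 30.5 - 5*6/2 = 30.5 - 15 = 15.5.
       U_Y = n1*n2 - U_X = 40 - 15.5 = 24.5.
Step 4: Ties are present, so use the tie-corrected normal approximation (with continuity correction) for the p-value.
Step 5: p-value = 0.557643; compare to alpha = 0.1. fail to reject H0.

U_X = 15.5, p = 0.557643, fail to reject H0 at alpha = 0.1.


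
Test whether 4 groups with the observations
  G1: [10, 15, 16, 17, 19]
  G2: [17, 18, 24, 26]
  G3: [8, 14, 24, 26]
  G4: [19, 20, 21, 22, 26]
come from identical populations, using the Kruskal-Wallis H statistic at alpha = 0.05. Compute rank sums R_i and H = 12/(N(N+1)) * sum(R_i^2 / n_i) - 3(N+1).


Step 1: Combine all N = 18 observations and assign midranks.
sorted (value, group, rank): (8,G3,1), (10,G1,2), (14,G3,3), (15,G1,4), (16,G1,5), (17,G1,6.5), (17,G2,6.5), (18,G2,8), (19,G1,9.5), (19,G4,9.5), (20,G4,11), (21,G4,12), (22,G4,13), (24,G2,14.5), (24,G3,14.5), (26,G2,17), (26,G3,17), (26,G4,17)
Step 2: Sum ranks within each group.
R_1 = 27 (n_1 = 5)
R_2 = 46 (n_2 = 4)
R_3 = 35.5 (n_3 = 4)
R_4 = 62.5 (n_4 = 5)
Step 3: H = 12/(N(N+1)) * sum(R_i^2/n_i) - 3(N+1)
     = 12/(18*19) * (27^2/5 + 46^2/4 + 35.5^2/4 + 62.5^2/5) - 3*19
     = 0.035088 * 1771.11 - 57
     = 5.144298.
Step 4: Ties present; correction factor C = 1 - 42/(18^3 - 18) = 0.992776. Corrected H = 5.144298 / 0.992776 = 5.181731.
Step 5: Under H0, H ~ chi^2(3); p-value = 0.158963.
Step 6: alpha = 0.05. fail to reject H0.

H = 5.1817, df = 3, p = 0.158963, fail to reject H0.


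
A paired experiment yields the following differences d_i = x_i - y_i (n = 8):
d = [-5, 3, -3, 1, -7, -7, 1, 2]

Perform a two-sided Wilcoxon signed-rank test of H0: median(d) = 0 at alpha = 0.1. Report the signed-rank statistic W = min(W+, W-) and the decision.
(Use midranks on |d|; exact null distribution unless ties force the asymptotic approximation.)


Step 1: Drop any zero differences (none here) and take |d_i|.
|d| = [5, 3, 3, 1, 7, 7, 1, 2]
Step 2: Midrank |d_i| (ties get averaged ranks).
ranks: |5|->6, |3|->4.5, |3|->4.5, |1|->1.5, |7|->7.5, |7|->7.5, |1|->1.5, |2|->3
Step 3: Attach original signs; sum ranks with positive sign and with negative sign.
W+ = 4.5 + 1.5 + 1.5 + 3 = 10.5
W- = 6 + 4.5 + 7.5 + 7.5 = 25.5
(Check: W+ + W- = 36 should equal n(n+1)/2 = 36.)
Step 4: Test statistic W = min(W+, W-) = 10.5.
Step 5: Ties in |d|, so use the tie-corrected normal approximation.
        E[W] = n(n+1)/4 = 8*9/4 = 18.
        Tie groups: |d|=1 (t=2), |d|=3 (t=2), |d|=7 (t=2); sum(t^3 - t) = 18.
        Var[W] = n(n+1)(2n+1)/24 - sum(t^3-t)/48 = 1224/24 - 18/48 = 50.625.
        z = (W - E[W]) / sqrt(Var[W]) = (10.5 - 18) / 7.1151 = -1.0541.
        Two-sided p = 2*Phi(z) = 0.291841.
Step 6: alpha = 0.1. fail to reject H0.

W+ = 10.5, W- = 25.5, W = min = 10.5, p = 0.291841, fail to reject H0.


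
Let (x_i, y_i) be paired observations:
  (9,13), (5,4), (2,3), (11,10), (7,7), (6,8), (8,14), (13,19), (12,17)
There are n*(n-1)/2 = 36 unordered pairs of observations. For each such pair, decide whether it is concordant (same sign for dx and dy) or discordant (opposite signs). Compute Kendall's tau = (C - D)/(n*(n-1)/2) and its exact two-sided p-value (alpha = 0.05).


Step 1: Enumerate the 36 unordered pairs (i,j) with i<j and classify each by sign(x_j-x_i) * sign(y_j-y_i).
  (1,2):dx=-4,dy=-9->C; (1,3):dx=-7,dy=-10->C; (1,4):dx=+2,dy=-3->D; (1,5):dx=-2,dy=-6->C
  (1,6):dx=-3,dy=-5->C; (1,7):dx=-1,dy=+1->D; (1,8):dx=+4,dy=+6->C; (1,9):dx=+3,dy=+4->C
  (2,3):dx=-3,dy=-1->C; (2,4):dx=+6,dy=+6->C; (2,5):dx=+2,dy=+3->C; (2,6):dx=+1,dy=+4->C
  (2,7):dx=+3,dy=+10->C; (2,8):dx=+8,dy=+15->C; (2,9):dx=+7,dy=+13->C; (3,4):dx=+9,dy=+7->C
  (3,5):dx=+5,dy=+4->C; (3,6):dx=+4,dy=+5->C; (3,7):dx=+6,dy=+11->C; (3,8):dx=+11,dy=+16->C
  (3,9):dx=+10,dy=+14->C; (4,5):dx=-4,dy=-3->C; (4,6):dx=-5,dy=-2->C; (4,7):dx=-3,dy=+4->D
  (4,8):dx=+2,dy=+9->C; (4,9):dx=+1,dy=+7->C; (5,6):dx=-1,dy=+1->D; (5,7):dx=+1,dy=+7->C
  (5,8):dx=+6,dy=+12->C; (5,9):dx=+5,dy=+10->C; (6,7):dx=+2,dy=+6->C; (6,8):dx=+7,dy=+11->C
  (6,9):dx=+6,dy=+9->C; (7,8):dx=+5,dy=+5->C; (7,9):dx=+4,dy=+3->C; (8,9):dx=-1,dy=-2->C
Step 2: C = 32, D = 4, total pairs = 36.
Step 3: tau = (C - D)/(n(n-1)/2) = (32 - 4)/36 = 0.777778.
Step 4: Exact two-sided p-value (enumerate n! = 362880 permutations of y under H0): p = 0.002425.
Step 5: alpha = 0.05. reject H0.

tau_b = 0.7778 (C=32, D=4), p = 0.002425, reject H0.


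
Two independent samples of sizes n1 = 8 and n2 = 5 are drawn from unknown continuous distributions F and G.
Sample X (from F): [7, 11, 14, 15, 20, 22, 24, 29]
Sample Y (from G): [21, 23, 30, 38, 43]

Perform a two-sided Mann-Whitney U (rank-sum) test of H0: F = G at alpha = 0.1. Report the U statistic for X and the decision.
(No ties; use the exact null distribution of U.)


Step 1: Combine and sort all 13 observations; assign midranks.
sorted (value, group): (7,X), (11,X), (14,X), (15,X), (20,X), (21,Y), (22,X), (23,Y), (24,X), (29,X), (30,Y), (38,Y), (43,Y)
ranks: 7->1, 11->2, 14->3, 15->4, 20->5, 21->6, 22->7, 23->8, 24->9, 29->10, 30->11, 38->12, 43->13
Step 2: Rank sum for X: R1 = 1 + 2 + 3 + 4 + 5 + 7 + 9 + 10 = 41.
Step 3: U_X = R1 - n1(n1+1)/2 = 41 - 8*9/2 = 41 - 36 = 5.
       U_Y = n1*n2 - U_X = 40 - 5 = 35.
Step 4: No ties, so the exact null distribution of U (based on enumerating the C(13,8) = 1287 equally likely rank assignments) gives the two-sided p-value.
Step 5: p-value = 0.029526; compare to alpha = 0.1. reject H0.

U_X = 5, p = 0.029526, reject H0 at alpha = 0.1.


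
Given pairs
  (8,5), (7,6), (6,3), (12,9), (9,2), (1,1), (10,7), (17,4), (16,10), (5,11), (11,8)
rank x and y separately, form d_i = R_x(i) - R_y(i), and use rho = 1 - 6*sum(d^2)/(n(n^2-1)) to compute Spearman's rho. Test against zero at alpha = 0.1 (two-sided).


Step 1: Rank x and y separately (midranks; no ties here).
rank(x): 8->5, 7->4, 6->3, 12->9, 9->6, 1->1, 10->7, 17->11, 16->10, 5->2, 11->8
rank(y): 5->5, 6->6, 3->3, 9->9, 2->2, 1->1, 7->7, 4->4, 10->10, 11->11, 8->8
Step 2: d_i = R_x(i) - R_y(i); compute d_i^2.
  (5-5)^2=0, (4-6)^2=4, (3-3)^2=0, (9-9)^2=0, (6-2)^2=16, (1-1)^2=0, (7-7)^2=0, (11-4)^2=49, (10-10)^2=0, (2-11)^2=81, (8-8)^2=0
sum(d^2) = 150.
Step 3: rho = 1 - 6*150 / (11*(11^2 - 1)) = 1 - 900/1320 = 0.318182.
Step 4: Under H0, t = rho * sqrt((n-2)/(1-rho^2)) = 1.0069 ~ t(9).
Step 5: Two-sided p-value from the t-distribution with 9 df = 0.340298.
Step 6: alpha = 0.1. fail to reject H0.

rho = 0.3182, p = 0.340298, fail to reject H0 at alpha = 0.1.


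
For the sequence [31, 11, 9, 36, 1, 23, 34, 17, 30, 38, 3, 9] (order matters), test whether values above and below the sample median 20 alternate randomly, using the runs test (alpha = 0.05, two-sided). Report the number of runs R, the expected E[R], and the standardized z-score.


Step 1: Compute median = 20; label A = above, B = below.
Labels in order: ABBABAABAABB  (n_A = 6, n_B = 6)
Step 2: Count runs R = 8.
Step 3: Under H0 (random ordering), E[R] = 2*n_A*n_B/(n_A+n_B) + 1 = 2*6*6/12 + 1 = 7.0000.
        Var[R] = 2*n_A*n_B*(2*n_A*n_B - n_A - n_B) / ((n_A+n_B)^2 * (n_A+n_B-1)) = 4320/1584 = 2.7273.
        SD[R] = 1.6514.
Step 4: Continuity-corrected z = (R - 0.5 - E[R]) / SD[R] = (8 - 0.5 - 7.0000) / 1.6514 = 0.3028.
Step 5: Two-sided p-value via normal approximation = 2*(1 - Phi(|z|)) = 0.762069.
Step 6: alpha = 0.05. fail to reject H0.

R = 8, z = 0.3028, p = 0.762069, fail to reject H0.


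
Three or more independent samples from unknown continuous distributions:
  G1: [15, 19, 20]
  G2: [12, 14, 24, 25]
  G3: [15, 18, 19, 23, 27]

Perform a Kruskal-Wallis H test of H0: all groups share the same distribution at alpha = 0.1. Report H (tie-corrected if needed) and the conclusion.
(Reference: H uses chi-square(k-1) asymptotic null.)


Step 1: Combine all N = 12 observations and assign midranks.
sorted (value, group, rank): (12,G2,1), (14,G2,2), (15,G1,3.5), (15,G3,3.5), (18,G3,5), (19,G1,6.5), (19,G3,6.5), (20,G1,8), (23,G3,9), (24,G2,10), (25,G2,11), (27,G3,12)
Step 2: Sum ranks within each group.
R_1 = 18 (n_1 = 3)
R_2 = 24 (n_2 = 4)
R_3 = 36 (n_3 = 5)
Step 3: H = 12/(N(N+1)) * sum(R_i^2/n_i) - 3(N+1)
     = 12/(12*13) * (18^2/3 + 24^2/4 + 36^2/5) - 3*13
     = 0.076923 * 511.2 - 39
     = 0.323077.
Step 4: Ties present; correction factor C = 1 - 12/(12^3 - 12) = 0.993007. Corrected H = 0.323077 / 0.993007 = 0.325352.
Step 5: Under H0, H ~ chi^2(2); p-value = 0.849866.
Step 6: alpha = 0.1. fail to reject H0.

H = 0.3254, df = 2, p = 0.849866, fail to reject H0.


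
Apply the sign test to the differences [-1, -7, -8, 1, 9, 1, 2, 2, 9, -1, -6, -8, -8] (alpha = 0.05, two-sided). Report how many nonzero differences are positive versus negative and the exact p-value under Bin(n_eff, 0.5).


Step 1: Discard zero differences. Original n = 13; n_eff = number of nonzero differences = 13.
Nonzero differences (with sign): -1, -7, -8, +1, +9, +1, +2, +2, +9, -1, -6, -8, -8
Step 2: Count signs: positive = 6, negative = 7.
Step 3: Under H0: P(positive) = 0.5, so the number of positives S ~ Bin(13, 0.5).
Step 4: Two-sided exact p-value = sum of Bin(13,0.5) probabilities at or below the observed probability = 1.000000.
Step 5: alpha = 0.05. fail to reject H0.

n_eff = 13, pos = 6, neg = 7, p = 1.000000, fail to reject H0.
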